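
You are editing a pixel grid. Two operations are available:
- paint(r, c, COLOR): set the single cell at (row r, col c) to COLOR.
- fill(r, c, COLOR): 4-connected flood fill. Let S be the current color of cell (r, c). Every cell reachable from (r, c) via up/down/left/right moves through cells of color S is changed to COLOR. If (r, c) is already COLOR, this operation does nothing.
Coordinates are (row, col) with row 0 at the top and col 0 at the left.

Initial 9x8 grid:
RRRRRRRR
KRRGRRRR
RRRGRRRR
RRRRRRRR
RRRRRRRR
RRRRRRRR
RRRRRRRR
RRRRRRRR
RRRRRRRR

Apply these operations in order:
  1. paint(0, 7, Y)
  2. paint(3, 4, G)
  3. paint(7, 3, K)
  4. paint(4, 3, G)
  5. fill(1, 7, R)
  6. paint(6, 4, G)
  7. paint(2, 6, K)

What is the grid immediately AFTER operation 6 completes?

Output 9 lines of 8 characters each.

Answer: RRRRRRRY
KRRGRRRR
RRRGRRRR
RRRRGRRR
RRRGRRRR
RRRRRRRR
RRRRGRRR
RRRKRRRR
RRRRRRRR

Derivation:
After op 1 paint(0,7,Y):
RRRRRRRY
KRRGRRRR
RRRGRRRR
RRRRRRRR
RRRRRRRR
RRRRRRRR
RRRRRRRR
RRRRRRRR
RRRRRRRR
After op 2 paint(3,4,G):
RRRRRRRY
KRRGRRRR
RRRGRRRR
RRRRGRRR
RRRRRRRR
RRRRRRRR
RRRRRRRR
RRRRRRRR
RRRRRRRR
After op 3 paint(7,3,K):
RRRRRRRY
KRRGRRRR
RRRGRRRR
RRRRGRRR
RRRRRRRR
RRRRRRRR
RRRRRRRR
RRRKRRRR
RRRRRRRR
After op 4 paint(4,3,G):
RRRRRRRY
KRRGRRRR
RRRGRRRR
RRRRGRRR
RRRGRRRR
RRRRRRRR
RRRRRRRR
RRRKRRRR
RRRRRRRR
After op 5 fill(1,7,R) [0 cells changed]:
RRRRRRRY
KRRGRRRR
RRRGRRRR
RRRRGRRR
RRRGRRRR
RRRRRRRR
RRRRRRRR
RRRKRRRR
RRRRRRRR
After op 6 paint(6,4,G):
RRRRRRRY
KRRGRRRR
RRRGRRRR
RRRRGRRR
RRRGRRRR
RRRRRRRR
RRRRGRRR
RRRKRRRR
RRRRRRRR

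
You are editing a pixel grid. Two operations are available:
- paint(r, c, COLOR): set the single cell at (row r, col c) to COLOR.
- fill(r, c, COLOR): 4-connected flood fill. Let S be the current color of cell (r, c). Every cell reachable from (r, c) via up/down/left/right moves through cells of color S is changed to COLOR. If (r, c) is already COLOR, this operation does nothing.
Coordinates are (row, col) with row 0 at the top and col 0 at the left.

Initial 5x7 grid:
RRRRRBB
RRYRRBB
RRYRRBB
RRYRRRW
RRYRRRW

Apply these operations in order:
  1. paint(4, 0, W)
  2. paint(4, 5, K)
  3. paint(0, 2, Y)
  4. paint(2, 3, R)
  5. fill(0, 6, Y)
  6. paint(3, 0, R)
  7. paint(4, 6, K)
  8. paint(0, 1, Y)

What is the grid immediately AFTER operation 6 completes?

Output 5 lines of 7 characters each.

Answer: RRYRRYY
RRYRRYY
RRYRRYY
RRYRRRW
WRYRRKW

Derivation:
After op 1 paint(4,0,W):
RRRRRBB
RRYRRBB
RRYRRBB
RRYRRRW
WRYRRRW
After op 2 paint(4,5,K):
RRRRRBB
RRYRRBB
RRYRRBB
RRYRRRW
WRYRRKW
After op 3 paint(0,2,Y):
RRYRRBB
RRYRRBB
RRYRRBB
RRYRRRW
WRYRRKW
After op 4 paint(2,3,R):
RRYRRBB
RRYRRBB
RRYRRBB
RRYRRRW
WRYRRKW
After op 5 fill(0,6,Y) [6 cells changed]:
RRYRRYY
RRYRRYY
RRYRRYY
RRYRRRW
WRYRRKW
After op 6 paint(3,0,R):
RRYRRYY
RRYRRYY
RRYRRYY
RRYRRRW
WRYRRKW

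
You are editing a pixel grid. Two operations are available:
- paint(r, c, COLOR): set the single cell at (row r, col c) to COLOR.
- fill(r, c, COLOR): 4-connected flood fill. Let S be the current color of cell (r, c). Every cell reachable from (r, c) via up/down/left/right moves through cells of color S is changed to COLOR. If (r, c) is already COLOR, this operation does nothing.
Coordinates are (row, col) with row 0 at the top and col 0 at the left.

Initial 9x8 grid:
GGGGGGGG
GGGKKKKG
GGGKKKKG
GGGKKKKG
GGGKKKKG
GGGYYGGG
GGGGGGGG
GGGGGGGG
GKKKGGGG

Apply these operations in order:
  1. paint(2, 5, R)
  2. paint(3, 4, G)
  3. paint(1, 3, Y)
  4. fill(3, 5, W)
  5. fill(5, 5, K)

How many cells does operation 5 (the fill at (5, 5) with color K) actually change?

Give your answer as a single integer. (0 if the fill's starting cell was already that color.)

Answer: 51

Derivation:
After op 1 paint(2,5,R):
GGGGGGGG
GGGKKKKG
GGGKKRKG
GGGKKKKG
GGGKKKKG
GGGYYGGG
GGGGGGGG
GGGGGGGG
GKKKGGGG
After op 2 paint(3,4,G):
GGGGGGGG
GGGKKKKG
GGGKKRKG
GGGKGKKG
GGGKKKKG
GGGYYGGG
GGGGGGGG
GGGGGGGG
GKKKGGGG
After op 3 paint(1,3,Y):
GGGGGGGG
GGGYKKKG
GGGKKRKG
GGGKGKKG
GGGKKKKG
GGGYYGGG
GGGGGGGG
GGGGGGGG
GKKKGGGG
After op 4 fill(3,5,W) [13 cells changed]:
GGGGGGGG
GGGYWWWG
GGGWWRWG
GGGWGWWG
GGGWWWWG
GGGYYGGG
GGGGGGGG
GGGGGGGG
GKKKGGGG
After op 5 fill(5,5,K) [51 cells changed]:
KKKKKKKK
KKKYWWWK
KKKWWRWK
KKKWGWWK
KKKWWWWK
KKKYYKKK
KKKKKKKK
KKKKKKKK
KKKKKKKK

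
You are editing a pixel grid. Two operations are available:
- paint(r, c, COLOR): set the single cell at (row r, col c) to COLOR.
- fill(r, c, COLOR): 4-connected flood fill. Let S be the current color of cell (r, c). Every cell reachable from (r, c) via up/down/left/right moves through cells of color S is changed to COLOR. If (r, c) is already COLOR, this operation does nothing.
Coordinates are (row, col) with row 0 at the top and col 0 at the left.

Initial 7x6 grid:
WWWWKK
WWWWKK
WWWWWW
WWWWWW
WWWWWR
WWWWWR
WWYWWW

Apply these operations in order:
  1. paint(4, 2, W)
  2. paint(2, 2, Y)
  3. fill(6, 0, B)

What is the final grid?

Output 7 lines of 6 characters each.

Answer: BBBBKK
BBBBKK
BBYBBB
BBBBBB
BBBBBR
BBBBBR
BBYBBB

Derivation:
After op 1 paint(4,2,W):
WWWWKK
WWWWKK
WWWWWW
WWWWWW
WWWWWR
WWWWWR
WWYWWW
After op 2 paint(2,2,Y):
WWWWKK
WWWWKK
WWYWWW
WWWWWW
WWWWWR
WWWWWR
WWYWWW
After op 3 fill(6,0,B) [34 cells changed]:
BBBBKK
BBBBKK
BBYBBB
BBBBBB
BBBBBR
BBBBBR
BBYBBB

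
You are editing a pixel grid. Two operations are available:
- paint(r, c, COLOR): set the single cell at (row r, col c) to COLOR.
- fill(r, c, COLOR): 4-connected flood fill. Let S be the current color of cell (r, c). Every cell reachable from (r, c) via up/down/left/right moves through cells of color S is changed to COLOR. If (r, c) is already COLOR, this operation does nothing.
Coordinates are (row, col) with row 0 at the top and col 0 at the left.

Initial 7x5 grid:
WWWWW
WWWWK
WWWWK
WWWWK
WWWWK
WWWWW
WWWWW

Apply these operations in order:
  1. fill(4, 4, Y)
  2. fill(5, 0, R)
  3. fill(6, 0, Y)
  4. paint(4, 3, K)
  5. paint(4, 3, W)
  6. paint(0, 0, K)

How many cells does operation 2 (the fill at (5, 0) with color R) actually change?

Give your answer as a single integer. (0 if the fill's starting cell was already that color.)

After op 1 fill(4,4,Y) [4 cells changed]:
WWWWW
WWWWY
WWWWY
WWWWY
WWWWY
WWWWW
WWWWW
After op 2 fill(5,0,R) [31 cells changed]:
RRRRR
RRRRY
RRRRY
RRRRY
RRRRY
RRRRR
RRRRR

Answer: 31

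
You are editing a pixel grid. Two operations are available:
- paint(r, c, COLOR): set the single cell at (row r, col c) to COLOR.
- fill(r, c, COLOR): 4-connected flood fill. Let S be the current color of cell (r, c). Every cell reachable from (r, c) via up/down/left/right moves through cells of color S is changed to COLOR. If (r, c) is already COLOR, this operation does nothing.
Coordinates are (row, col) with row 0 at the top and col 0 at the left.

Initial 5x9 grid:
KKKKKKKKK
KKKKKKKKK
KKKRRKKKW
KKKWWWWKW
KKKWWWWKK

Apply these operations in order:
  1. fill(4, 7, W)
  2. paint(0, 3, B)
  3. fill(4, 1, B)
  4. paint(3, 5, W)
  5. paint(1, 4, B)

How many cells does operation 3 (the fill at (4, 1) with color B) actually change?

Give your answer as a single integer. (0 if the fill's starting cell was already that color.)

Answer: 42

Derivation:
After op 1 fill(4,7,W) [33 cells changed]:
WWWWWWWWW
WWWWWWWWW
WWWRRWWWW
WWWWWWWWW
WWWWWWWWW
After op 2 paint(0,3,B):
WWWBWWWWW
WWWWWWWWW
WWWRRWWWW
WWWWWWWWW
WWWWWWWWW
After op 3 fill(4,1,B) [42 cells changed]:
BBBBBBBBB
BBBBBBBBB
BBBRRBBBB
BBBBBBBBB
BBBBBBBBB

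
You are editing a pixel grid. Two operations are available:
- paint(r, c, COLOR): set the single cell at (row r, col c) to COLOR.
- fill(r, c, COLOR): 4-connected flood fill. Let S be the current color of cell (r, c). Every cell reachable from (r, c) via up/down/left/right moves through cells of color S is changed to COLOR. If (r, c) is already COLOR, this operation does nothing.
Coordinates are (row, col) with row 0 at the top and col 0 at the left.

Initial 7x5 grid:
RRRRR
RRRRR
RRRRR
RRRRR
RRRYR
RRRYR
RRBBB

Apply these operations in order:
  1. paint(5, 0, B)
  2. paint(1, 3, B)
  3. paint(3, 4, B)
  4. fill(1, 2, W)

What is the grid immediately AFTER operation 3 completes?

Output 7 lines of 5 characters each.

After op 1 paint(5,0,B):
RRRRR
RRRRR
RRRRR
RRRRR
RRRYR
BRRYR
RRBBB
After op 2 paint(1,3,B):
RRRRR
RRRBR
RRRRR
RRRRR
RRRYR
BRRYR
RRBBB
After op 3 paint(3,4,B):
RRRRR
RRRBR
RRRRR
RRRRB
RRRYR
BRRYR
RRBBB

Answer: RRRRR
RRRBR
RRRRR
RRRRB
RRRYR
BRRYR
RRBBB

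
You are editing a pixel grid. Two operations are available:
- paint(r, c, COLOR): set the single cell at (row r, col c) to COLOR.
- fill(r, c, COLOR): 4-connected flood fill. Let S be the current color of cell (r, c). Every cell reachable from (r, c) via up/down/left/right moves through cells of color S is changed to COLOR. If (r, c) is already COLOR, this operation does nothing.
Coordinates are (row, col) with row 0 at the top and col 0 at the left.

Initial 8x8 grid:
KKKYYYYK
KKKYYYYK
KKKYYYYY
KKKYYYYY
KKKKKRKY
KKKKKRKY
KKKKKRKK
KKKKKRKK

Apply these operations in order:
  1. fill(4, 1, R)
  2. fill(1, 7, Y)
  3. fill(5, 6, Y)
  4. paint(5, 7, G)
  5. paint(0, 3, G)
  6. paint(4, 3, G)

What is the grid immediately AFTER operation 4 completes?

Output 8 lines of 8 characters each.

After op 1 fill(4,1,R) [32 cells changed]:
RRRYYYYK
RRRYYYYK
RRRYYYYY
RRRYYYYY
RRRRRRKY
RRRRRRKY
RRRRRRKK
RRRRRRKK
After op 2 fill(1,7,Y) [2 cells changed]:
RRRYYYYY
RRRYYYYY
RRRYYYYY
RRRYYYYY
RRRRRRKY
RRRRRRKY
RRRRRRKK
RRRRRRKK
After op 3 fill(5,6,Y) [6 cells changed]:
RRRYYYYY
RRRYYYYY
RRRYYYYY
RRRYYYYY
RRRRRRYY
RRRRRRYY
RRRRRRYY
RRRRRRYY
After op 4 paint(5,7,G):
RRRYYYYY
RRRYYYYY
RRRYYYYY
RRRYYYYY
RRRRRRYY
RRRRRRYG
RRRRRRYY
RRRRRRYY

Answer: RRRYYYYY
RRRYYYYY
RRRYYYYY
RRRYYYYY
RRRRRRYY
RRRRRRYG
RRRRRRYY
RRRRRRYY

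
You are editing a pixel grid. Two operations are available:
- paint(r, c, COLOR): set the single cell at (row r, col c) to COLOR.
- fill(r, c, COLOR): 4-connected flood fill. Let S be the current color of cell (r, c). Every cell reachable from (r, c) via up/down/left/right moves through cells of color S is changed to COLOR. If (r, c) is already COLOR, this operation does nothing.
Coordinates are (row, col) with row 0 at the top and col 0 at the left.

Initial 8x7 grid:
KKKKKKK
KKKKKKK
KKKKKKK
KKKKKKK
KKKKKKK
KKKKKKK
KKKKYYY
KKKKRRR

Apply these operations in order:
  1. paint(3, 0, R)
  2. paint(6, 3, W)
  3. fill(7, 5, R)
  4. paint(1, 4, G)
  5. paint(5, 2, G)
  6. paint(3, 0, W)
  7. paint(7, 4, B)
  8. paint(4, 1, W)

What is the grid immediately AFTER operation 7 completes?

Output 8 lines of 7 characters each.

After op 1 paint(3,0,R):
KKKKKKK
KKKKKKK
KKKKKKK
RKKKKKK
KKKKKKK
KKKKKKK
KKKKYYY
KKKKRRR
After op 2 paint(6,3,W):
KKKKKKK
KKKKKKK
KKKKKKK
RKKKKKK
KKKKKKK
KKKKKKK
KKKWYYY
KKKKRRR
After op 3 fill(7,5,R) [0 cells changed]:
KKKKKKK
KKKKKKK
KKKKKKK
RKKKKKK
KKKKKKK
KKKKKKK
KKKWYYY
KKKKRRR
After op 4 paint(1,4,G):
KKKKKKK
KKKKGKK
KKKKKKK
RKKKKKK
KKKKKKK
KKKKKKK
KKKWYYY
KKKKRRR
After op 5 paint(5,2,G):
KKKKKKK
KKKKGKK
KKKKKKK
RKKKKKK
KKKKKKK
KKGKKKK
KKKWYYY
KKKKRRR
After op 6 paint(3,0,W):
KKKKKKK
KKKKGKK
KKKKKKK
WKKKKKK
KKKKKKK
KKGKKKK
KKKWYYY
KKKKRRR
After op 7 paint(7,4,B):
KKKKKKK
KKKKGKK
KKKKKKK
WKKKKKK
KKKKKKK
KKGKKKK
KKKWYYY
KKKKBRR

Answer: KKKKKKK
KKKKGKK
KKKKKKK
WKKKKKK
KKKKKKK
KKGKKKK
KKKWYYY
KKKKBRR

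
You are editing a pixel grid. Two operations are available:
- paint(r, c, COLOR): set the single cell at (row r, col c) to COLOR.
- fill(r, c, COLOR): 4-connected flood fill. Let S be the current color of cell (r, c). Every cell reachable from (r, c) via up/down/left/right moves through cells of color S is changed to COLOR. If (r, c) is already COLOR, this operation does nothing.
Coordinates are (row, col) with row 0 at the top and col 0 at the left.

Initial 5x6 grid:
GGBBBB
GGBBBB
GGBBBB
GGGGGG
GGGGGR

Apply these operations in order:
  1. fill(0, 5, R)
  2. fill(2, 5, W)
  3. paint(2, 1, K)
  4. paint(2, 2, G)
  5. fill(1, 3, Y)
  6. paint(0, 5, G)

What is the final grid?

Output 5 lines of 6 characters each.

Answer: GGYYYG
GGYYYY
GKGYYY
GGGGGG
GGGGGR

Derivation:
After op 1 fill(0,5,R) [12 cells changed]:
GGRRRR
GGRRRR
GGRRRR
GGGGGG
GGGGGR
After op 2 fill(2,5,W) [12 cells changed]:
GGWWWW
GGWWWW
GGWWWW
GGGGGG
GGGGGR
After op 3 paint(2,1,K):
GGWWWW
GGWWWW
GKWWWW
GGGGGG
GGGGGR
After op 4 paint(2,2,G):
GGWWWW
GGWWWW
GKGWWW
GGGGGG
GGGGGR
After op 5 fill(1,3,Y) [11 cells changed]:
GGYYYY
GGYYYY
GKGYYY
GGGGGG
GGGGGR
After op 6 paint(0,5,G):
GGYYYG
GGYYYY
GKGYYY
GGGGGG
GGGGGR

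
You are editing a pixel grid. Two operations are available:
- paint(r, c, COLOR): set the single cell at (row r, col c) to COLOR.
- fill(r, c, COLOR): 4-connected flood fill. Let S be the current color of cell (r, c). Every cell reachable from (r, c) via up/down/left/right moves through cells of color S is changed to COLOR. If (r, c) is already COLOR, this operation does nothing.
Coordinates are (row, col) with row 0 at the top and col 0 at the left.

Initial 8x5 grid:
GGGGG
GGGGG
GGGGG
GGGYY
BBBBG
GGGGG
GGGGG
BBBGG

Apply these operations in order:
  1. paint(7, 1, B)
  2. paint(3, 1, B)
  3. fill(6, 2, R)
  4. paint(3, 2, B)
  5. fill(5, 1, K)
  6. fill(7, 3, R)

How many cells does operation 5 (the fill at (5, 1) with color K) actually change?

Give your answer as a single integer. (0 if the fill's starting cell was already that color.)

Answer: 13

Derivation:
After op 1 paint(7,1,B):
GGGGG
GGGGG
GGGGG
GGGYY
BBBBG
GGGGG
GGGGG
BBBGG
After op 2 paint(3,1,B):
GGGGG
GGGGG
GGGGG
GBGYY
BBBBG
GGGGG
GGGGG
BBBGG
After op 3 fill(6,2,R) [13 cells changed]:
GGGGG
GGGGG
GGGGG
GBGYY
BBBBR
RRRRR
RRRRR
BBBRR
After op 4 paint(3,2,B):
GGGGG
GGGGG
GGGGG
GBBYY
BBBBR
RRRRR
RRRRR
BBBRR
After op 5 fill(5,1,K) [13 cells changed]:
GGGGG
GGGGG
GGGGG
GBBYY
BBBBK
KKKKK
KKKKK
BBBKK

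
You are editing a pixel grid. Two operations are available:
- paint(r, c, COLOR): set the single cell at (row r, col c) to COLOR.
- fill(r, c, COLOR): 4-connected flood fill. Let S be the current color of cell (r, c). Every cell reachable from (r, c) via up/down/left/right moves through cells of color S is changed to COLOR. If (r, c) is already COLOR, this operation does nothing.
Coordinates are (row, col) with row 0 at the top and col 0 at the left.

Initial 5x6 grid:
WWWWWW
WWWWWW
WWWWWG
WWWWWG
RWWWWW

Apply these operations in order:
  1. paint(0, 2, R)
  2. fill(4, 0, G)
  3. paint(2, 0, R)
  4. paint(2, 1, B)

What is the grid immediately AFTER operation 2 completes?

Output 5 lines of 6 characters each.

Answer: WWRWWW
WWWWWW
WWWWWG
WWWWWG
GWWWWW

Derivation:
After op 1 paint(0,2,R):
WWRWWW
WWWWWW
WWWWWG
WWWWWG
RWWWWW
After op 2 fill(4,0,G) [1 cells changed]:
WWRWWW
WWWWWW
WWWWWG
WWWWWG
GWWWWW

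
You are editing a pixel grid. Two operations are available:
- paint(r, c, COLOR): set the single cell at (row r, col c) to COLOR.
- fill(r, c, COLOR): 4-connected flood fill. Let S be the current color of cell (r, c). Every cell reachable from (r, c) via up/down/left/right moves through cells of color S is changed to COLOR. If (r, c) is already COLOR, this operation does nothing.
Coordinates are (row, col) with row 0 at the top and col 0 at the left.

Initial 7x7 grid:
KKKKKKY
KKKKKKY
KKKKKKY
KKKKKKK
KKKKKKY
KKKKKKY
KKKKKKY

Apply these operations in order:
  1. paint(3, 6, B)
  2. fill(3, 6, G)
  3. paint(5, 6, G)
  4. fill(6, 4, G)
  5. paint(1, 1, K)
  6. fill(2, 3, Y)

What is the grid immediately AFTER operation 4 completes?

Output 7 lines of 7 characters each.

After op 1 paint(3,6,B):
KKKKKKY
KKKKKKY
KKKKKKY
KKKKKKB
KKKKKKY
KKKKKKY
KKKKKKY
After op 2 fill(3,6,G) [1 cells changed]:
KKKKKKY
KKKKKKY
KKKKKKY
KKKKKKG
KKKKKKY
KKKKKKY
KKKKKKY
After op 3 paint(5,6,G):
KKKKKKY
KKKKKKY
KKKKKKY
KKKKKKG
KKKKKKY
KKKKKKG
KKKKKKY
After op 4 fill(6,4,G) [42 cells changed]:
GGGGGGY
GGGGGGY
GGGGGGY
GGGGGGG
GGGGGGY
GGGGGGG
GGGGGGY

Answer: GGGGGGY
GGGGGGY
GGGGGGY
GGGGGGG
GGGGGGY
GGGGGGG
GGGGGGY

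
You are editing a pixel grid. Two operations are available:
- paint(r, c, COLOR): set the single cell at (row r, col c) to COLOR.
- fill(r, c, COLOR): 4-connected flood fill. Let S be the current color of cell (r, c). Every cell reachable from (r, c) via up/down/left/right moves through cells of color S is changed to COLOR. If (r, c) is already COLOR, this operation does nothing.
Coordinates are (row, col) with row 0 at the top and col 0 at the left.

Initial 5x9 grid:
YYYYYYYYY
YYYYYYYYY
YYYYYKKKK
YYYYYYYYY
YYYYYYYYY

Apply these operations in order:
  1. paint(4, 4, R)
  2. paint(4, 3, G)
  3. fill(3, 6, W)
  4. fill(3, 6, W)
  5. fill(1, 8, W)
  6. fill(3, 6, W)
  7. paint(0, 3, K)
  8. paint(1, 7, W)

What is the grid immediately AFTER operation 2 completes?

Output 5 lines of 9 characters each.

Answer: YYYYYYYYY
YYYYYYYYY
YYYYYKKKK
YYYYYYYYY
YYYGRYYYY

Derivation:
After op 1 paint(4,4,R):
YYYYYYYYY
YYYYYYYYY
YYYYYKKKK
YYYYYYYYY
YYYYRYYYY
After op 2 paint(4,3,G):
YYYYYYYYY
YYYYYYYYY
YYYYYKKKK
YYYYYYYYY
YYYGRYYYY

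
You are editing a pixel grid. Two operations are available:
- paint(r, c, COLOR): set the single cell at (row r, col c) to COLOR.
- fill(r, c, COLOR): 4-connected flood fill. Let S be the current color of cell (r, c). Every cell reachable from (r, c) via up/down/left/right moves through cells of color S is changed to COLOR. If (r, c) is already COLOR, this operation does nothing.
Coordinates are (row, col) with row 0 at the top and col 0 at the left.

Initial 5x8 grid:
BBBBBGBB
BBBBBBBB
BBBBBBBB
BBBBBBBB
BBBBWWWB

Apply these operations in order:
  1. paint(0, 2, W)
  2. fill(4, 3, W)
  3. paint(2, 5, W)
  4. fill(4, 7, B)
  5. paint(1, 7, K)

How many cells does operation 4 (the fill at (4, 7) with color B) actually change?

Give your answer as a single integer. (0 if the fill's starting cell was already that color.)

Answer: 39

Derivation:
After op 1 paint(0,2,W):
BBWBBGBB
BBBBBBBB
BBBBBBBB
BBBBBBBB
BBBBWWWB
After op 2 fill(4,3,W) [35 cells changed]:
WWWWWGWW
WWWWWWWW
WWWWWWWW
WWWWWWWW
WWWWWWWW
After op 3 paint(2,5,W):
WWWWWGWW
WWWWWWWW
WWWWWWWW
WWWWWWWW
WWWWWWWW
After op 4 fill(4,7,B) [39 cells changed]:
BBBBBGBB
BBBBBBBB
BBBBBBBB
BBBBBBBB
BBBBBBBB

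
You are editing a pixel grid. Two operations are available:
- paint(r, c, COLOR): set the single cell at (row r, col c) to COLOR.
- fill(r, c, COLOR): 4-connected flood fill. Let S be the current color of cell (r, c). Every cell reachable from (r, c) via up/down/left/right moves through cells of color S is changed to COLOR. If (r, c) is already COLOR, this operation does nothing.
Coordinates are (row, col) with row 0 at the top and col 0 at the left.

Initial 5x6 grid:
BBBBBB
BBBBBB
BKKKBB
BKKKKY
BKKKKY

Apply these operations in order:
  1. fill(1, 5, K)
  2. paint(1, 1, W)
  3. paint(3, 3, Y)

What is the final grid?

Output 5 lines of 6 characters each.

After op 1 fill(1,5,K) [17 cells changed]:
KKKKKK
KKKKKK
KKKKKK
KKKKKY
KKKKKY
After op 2 paint(1,1,W):
KKKKKK
KWKKKK
KKKKKK
KKKKKY
KKKKKY
After op 3 paint(3,3,Y):
KKKKKK
KWKKKK
KKKKKK
KKKYKY
KKKKKY

Answer: KKKKKK
KWKKKK
KKKKKK
KKKYKY
KKKKKY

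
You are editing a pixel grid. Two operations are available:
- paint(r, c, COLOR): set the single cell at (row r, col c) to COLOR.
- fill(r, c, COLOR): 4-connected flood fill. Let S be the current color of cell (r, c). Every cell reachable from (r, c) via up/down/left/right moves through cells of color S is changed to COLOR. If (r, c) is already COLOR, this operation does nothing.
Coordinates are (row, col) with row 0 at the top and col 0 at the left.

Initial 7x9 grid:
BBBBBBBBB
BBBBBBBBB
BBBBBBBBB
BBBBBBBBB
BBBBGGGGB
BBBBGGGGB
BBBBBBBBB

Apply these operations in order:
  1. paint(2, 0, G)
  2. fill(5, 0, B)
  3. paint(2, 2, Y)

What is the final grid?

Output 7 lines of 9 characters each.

Answer: BBBBBBBBB
BBBBBBBBB
GBYBBBBBB
BBBBBBBBB
BBBBGGGGB
BBBBGGGGB
BBBBBBBBB

Derivation:
After op 1 paint(2,0,G):
BBBBBBBBB
BBBBBBBBB
GBBBBBBBB
BBBBBBBBB
BBBBGGGGB
BBBBGGGGB
BBBBBBBBB
After op 2 fill(5,0,B) [0 cells changed]:
BBBBBBBBB
BBBBBBBBB
GBBBBBBBB
BBBBBBBBB
BBBBGGGGB
BBBBGGGGB
BBBBBBBBB
After op 3 paint(2,2,Y):
BBBBBBBBB
BBBBBBBBB
GBYBBBBBB
BBBBBBBBB
BBBBGGGGB
BBBBGGGGB
BBBBBBBBB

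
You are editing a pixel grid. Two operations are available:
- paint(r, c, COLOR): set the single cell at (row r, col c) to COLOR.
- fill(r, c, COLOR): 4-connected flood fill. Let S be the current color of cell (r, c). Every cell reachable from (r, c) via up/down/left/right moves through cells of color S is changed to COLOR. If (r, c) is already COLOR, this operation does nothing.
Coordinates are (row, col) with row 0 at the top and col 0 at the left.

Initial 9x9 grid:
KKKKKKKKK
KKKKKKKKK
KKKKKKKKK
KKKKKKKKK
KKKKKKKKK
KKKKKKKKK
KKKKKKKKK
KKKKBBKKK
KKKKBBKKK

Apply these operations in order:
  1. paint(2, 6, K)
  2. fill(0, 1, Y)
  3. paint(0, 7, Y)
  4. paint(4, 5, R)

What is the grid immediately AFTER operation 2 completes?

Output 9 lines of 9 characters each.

After op 1 paint(2,6,K):
KKKKKKKKK
KKKKKKKKK
KKKKKKKKK
KKKKKKKKK
KKKKKKKKK
KKKKKKKKK
KKKKKKKKK
KKKKBBKKK
KKKKBBKKK
After op 2 fill(0,1,Y) [77 cells changed]:
YYYYYYYYY
YYYYYYYYY
YYYYYYYYY
YYYYYYYYY
YYYYYYYYY
YYYYYYYYY
YYYYYYYYY
YYYYBBYYY
YYYYBBYYY

Answer: YYYYYYYYY
YYYYYYYYY
YYYYYYYYY
YYYYYYYYY
YYYYYYYYY
YYYYYYYYY
YYYYYYYYY
YYYYBBYYY
YYYYBBYYY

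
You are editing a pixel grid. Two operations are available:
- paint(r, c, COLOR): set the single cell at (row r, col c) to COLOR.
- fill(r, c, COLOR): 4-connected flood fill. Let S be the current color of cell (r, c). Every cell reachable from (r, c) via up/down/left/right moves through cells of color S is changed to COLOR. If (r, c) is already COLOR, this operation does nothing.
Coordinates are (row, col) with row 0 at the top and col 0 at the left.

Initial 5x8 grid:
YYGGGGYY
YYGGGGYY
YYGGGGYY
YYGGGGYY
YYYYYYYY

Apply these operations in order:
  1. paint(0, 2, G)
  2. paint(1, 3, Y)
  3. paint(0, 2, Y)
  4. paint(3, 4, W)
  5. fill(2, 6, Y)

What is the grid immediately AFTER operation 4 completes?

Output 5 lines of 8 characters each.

Answer: YYYGGGYY
YYGYGGYY
YYGGGGYY
YYGGWGYY
YYYYYYYY

Derivation:
After op 1 paint(0,2,G):
YYGGGGYY
YYGGGGYY
YYGGGGYY
YYGGGGYY
YYYYYYYY
After op 2 paint(1,3,Y):
YYGGGGYY
YYGYGGYY
YYGGGGYY
YYGGGGYY
YYYYYYYY
After op 3 paint(0,2,Y):
YYYGGGYY
YYGYGGYY
YYGGGGYY
YYGGGGYY
YYYYYYYY
After op 4 paint(3,4,W):
YYYGGGYY
YYGYGGYY
YYGGGGYY
YYGGWGYY
YYYYYYYY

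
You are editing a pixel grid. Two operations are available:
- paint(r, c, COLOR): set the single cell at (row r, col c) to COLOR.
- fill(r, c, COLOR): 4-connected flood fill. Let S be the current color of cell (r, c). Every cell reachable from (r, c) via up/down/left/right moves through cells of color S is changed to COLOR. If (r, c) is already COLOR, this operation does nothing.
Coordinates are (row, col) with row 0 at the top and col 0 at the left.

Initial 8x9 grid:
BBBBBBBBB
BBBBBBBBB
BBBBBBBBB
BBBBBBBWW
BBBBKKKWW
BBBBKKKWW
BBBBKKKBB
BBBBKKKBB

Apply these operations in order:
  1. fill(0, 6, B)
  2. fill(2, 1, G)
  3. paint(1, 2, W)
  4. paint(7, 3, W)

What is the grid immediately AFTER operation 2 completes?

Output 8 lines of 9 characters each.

Answer: GGGGGGGGG
GGGGGGGGG
GGGGGGGGG
GGGGGGGWW
GGGGKKKWW
GGGGKKKWW
GGGGKKKBB
GGGGKKKBB

Derivation:
After op 1 fill(0,6,B) [0 cells changed]:
BBBBBBBBB
BBBBBBBBB
BBBBBBBBB
BBBBBBBWW
BBBBKKKWW
BBBBKKKWW
BBBBKKKBB
BBBBKKKBB
After op 2 fill(2,1,G) [50 cells changed]:
GGGGGGGGG
GGGGGGGGG
GGGGGGGGG
GGGGGGGWW
GGGGKKKWW
GGGGKKKWW
GGGGKKKBB
GGGGKKKBB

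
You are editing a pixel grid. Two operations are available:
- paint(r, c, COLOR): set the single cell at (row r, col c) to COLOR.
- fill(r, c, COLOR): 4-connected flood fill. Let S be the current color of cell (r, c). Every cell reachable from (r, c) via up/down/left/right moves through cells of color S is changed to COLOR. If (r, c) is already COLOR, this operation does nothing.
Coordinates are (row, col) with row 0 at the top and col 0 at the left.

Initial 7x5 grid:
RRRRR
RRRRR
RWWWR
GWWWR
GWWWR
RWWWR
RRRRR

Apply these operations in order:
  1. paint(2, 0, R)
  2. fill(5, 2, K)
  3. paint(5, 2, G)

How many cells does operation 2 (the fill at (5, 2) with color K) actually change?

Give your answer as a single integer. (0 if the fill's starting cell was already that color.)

Answer: 12

Derivation:
After op 1 paint(2,0,R):
RRRRR
RRRRR
RWWWR
GWWWR
GWWWR
RWWWR
RRRRR
After op 2 fill(5,2,K) [12 cells changed]:
RRRRR
RRRRR
RKKKR
GKKKR
GKKKR
RKKKR
RRRRR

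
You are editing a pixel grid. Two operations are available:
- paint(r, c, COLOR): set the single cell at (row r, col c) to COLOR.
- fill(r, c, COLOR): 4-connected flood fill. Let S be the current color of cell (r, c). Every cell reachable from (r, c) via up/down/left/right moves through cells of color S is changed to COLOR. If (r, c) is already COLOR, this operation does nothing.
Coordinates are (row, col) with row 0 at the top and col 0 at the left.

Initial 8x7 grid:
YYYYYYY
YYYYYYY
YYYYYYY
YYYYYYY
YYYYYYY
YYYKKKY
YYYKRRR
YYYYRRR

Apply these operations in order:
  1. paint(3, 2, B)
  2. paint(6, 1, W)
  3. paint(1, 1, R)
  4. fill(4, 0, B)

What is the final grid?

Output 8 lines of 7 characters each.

After op 1 paint(3,2,B):
YYYYYYY
YYYYYYY
YYYYYYY
YYBYYYY
YYYYYYY
YYYKKKY
YYYKRRR
YYYYRRR
After op 2 paint(6,1,W):
YYYYYYY
YYYYYYY
YYYYYYY
YYBYYYY
YYYYYYY
YYYKKKY
YWYKRRR
YYYYRRR
After op 3 paint(1,1,R):
YYYYYYY
YRYYYYY
YYYYYYY
YYBYYYY
YYYYYYY
YYYKKKY
YWYKRRR
YYYYRRR
After op 4 fill(4,0,B) [43 cells changed]:
BBBBBBB
BRBBBBB
BBBBBBB
BBBBBBB
BBBBBBB
BBBKKKB
BWBKRRR
BBBBRRR

Answer: BBBBBBB
BRBBBBB
BBBBBBB
BBBBBBB
BBBBBBB
BBBKKKB
BWBKRRR
BBBBRRR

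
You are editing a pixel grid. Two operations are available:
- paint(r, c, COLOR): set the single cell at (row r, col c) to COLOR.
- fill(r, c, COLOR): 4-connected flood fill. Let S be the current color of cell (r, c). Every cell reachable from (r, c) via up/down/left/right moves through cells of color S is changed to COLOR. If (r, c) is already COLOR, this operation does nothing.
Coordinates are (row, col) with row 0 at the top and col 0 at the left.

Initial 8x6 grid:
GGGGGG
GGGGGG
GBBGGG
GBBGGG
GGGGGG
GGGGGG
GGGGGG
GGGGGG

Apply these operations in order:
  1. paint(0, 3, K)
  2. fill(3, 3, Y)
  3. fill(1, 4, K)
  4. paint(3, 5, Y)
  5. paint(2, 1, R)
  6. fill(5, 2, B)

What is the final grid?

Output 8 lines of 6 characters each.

Answer: BBBBBB
BBBBBB
BRBBBB
BBBBBY
BBBBBB
BBBBBB
BBBBBB
BBBBBB

Derivation:
After op 1 paint(0,3,K):
GGGKGG
GGGGGG
GBBGGG
GBBGGG
GGGGGG
GGGGGG
GGGGGG
GGGGGG
After op 2 fill(3,3,Y) [43 cells changed]:
YYYKYY
YYYYYY
YBBYYY
YBBYYY
YYYYYY
YYYYYY
YYYYYY
YYYYYY
After op 3 fill(1,4,K) [43 cells changed]:
KKKKKK
KKKKKK
KBBKKK
KBBKKK
KKKKKK
KKKKKK
KKKKKK
KKKKKK
After op 4 paint(3,5,Y):
KKKKKK
KKKKKK
KBBKKK
KBBKKY
KKKKKK
KKKKKK
KKKKKK
KKKKKK
After op 5 paint(2,1,R):
KKKKKK
KKKKKK
KRBKKK
KBBKKY
KKKKKK
KKKKKK
KKKKKK
KKKKKK
After op 6 fill(5,2,B) [43 cells changed]:
BBBBBB
BBBBBB
BRBBBB
BBBBBY
BBBBBB
BBBBBB
BBBBBB
BBBBBB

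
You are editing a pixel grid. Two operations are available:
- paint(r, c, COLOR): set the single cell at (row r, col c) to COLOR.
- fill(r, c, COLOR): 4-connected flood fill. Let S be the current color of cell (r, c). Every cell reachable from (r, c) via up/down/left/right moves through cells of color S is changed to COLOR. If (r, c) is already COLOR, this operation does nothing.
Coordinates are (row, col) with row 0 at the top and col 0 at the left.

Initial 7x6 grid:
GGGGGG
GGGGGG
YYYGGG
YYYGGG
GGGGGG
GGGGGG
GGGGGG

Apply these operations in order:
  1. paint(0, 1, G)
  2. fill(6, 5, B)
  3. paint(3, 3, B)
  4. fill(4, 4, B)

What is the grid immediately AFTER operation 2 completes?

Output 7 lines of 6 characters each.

After op 1 paint(0,1,G):
GGGGGG
GGGGGG
YYYGGG
YYYGGG
GGGGGG
GGGGGG
GGGGGG
After op 2 fill(6,5,B) [36 cells changed]:
BBBBBB
BBBBBB
YYYBBB
YYYBBB
BBBBBB
BBBBBB
BBBBBB

Answer: BBBBBB
BBBBBB
YYYBBB
YYYBBB
BBBBBB
BBBBBB
BBBBBB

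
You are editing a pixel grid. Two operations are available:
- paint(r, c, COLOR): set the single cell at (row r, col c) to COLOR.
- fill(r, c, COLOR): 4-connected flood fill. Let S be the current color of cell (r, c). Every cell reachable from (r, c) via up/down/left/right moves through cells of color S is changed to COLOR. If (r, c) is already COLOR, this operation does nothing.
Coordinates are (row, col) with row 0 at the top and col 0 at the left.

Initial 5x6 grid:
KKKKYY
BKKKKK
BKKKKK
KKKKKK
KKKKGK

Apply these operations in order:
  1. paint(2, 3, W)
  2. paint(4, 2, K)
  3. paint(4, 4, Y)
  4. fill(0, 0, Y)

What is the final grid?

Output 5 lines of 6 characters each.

After op 1 paint(2,3,W):
KKKKYY
BKKKKK
BKKWKK
KKKKKK
KKKKGK
After op 2 paint(4,2,K):
KKKKYY
BKKKKK
BKKWKK
KKKKKK
KKKKGK
After op 3 paint(4,4,Y):
KKKKYY
BKKKKK
BKKWKK
KKKKKK
KKKKYK
After op 4 fill(0,0,Y) [24 cells changed]:
YYYYYY
BYYYYY
BYYWYY
YYYYYY
YYYYYY

Answer: YYYYYY
BYYYYY
BYYWYY
YYYYYY
YYYYYY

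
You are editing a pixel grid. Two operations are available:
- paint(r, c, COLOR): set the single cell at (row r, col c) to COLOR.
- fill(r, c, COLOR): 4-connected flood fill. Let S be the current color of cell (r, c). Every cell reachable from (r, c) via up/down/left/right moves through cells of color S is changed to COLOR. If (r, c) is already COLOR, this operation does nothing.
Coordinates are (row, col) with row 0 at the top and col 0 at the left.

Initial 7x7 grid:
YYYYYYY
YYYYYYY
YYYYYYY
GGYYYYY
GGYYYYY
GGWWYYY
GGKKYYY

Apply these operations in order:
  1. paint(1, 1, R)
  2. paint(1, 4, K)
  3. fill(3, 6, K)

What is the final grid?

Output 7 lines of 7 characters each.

Answer: KKKKKKK
KRKKKKK
KKKKKKK
GGKKKKK
GGKKKKK
GGWWKKK
GGKKKKK

Derivation:
After op 1 paint(1,1,R):
YYYYYYY
YRYYYYY
YYYYYYY
GGYYYYY
GGYYYYY
GGWWYYY
GGKKYYY
After op 2 paint(1,4,K):
YYYYYYY
YRYYKYY
YYYYYYY
GGYYYYY
GGYYYYY
GGWWYYY
GGKKYYY
After op 3 fill(3,6,K) [35 cells changed]:
KKKKKKK
KRKKKKK
KKKKKKK
GGKKKKK
GGKKKKK
GGWWKKK
GGKKKKK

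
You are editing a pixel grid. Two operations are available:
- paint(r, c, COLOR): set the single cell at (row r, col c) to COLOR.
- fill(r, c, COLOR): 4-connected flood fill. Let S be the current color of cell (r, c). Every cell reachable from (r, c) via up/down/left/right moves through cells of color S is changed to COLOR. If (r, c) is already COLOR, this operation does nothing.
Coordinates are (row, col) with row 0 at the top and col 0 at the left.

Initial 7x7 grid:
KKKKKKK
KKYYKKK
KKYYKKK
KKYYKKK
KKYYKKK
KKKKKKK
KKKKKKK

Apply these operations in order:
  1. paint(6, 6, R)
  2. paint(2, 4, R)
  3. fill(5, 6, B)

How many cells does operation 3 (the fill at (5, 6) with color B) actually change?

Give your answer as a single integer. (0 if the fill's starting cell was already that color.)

After op 1 paint(6,6,R):
KKKKKKK
KKYYKKK
KKYYKKK
KKYYKKK
KKYYKKK
KKKKKKK
KKKKKKR
After op 2 paint(2,4,R):
KKKKKKK
KKYYKKK
KKYYRKK
KKYYKKK
KKYYKKK
KKKKKKK
KKKKKKR
After op 3 fill(5,6,B) [39 cells changed]:
BBBBBBB
BBYYBBB
BBYYRBB
BBYYBBB
BBYYBBB
BBBBBBB
BBBBBBR

Answer: 39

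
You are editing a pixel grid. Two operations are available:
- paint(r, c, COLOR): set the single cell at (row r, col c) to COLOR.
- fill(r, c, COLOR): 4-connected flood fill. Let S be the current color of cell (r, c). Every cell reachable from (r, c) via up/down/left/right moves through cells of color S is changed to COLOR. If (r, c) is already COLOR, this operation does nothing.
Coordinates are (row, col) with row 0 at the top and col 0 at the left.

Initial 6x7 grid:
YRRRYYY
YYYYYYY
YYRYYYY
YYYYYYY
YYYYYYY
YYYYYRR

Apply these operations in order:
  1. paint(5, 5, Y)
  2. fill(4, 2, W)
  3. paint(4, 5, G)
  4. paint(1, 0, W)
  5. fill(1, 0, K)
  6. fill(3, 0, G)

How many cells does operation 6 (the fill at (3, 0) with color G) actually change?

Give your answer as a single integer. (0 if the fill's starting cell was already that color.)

After op 1 paint(5,5,Y):
YRRRYYY
YYYYYYY
YYRYYYY
YYYYYYY
YYYYYYY
YYYYYYR
After op 2 fill(4,2,W) [37 cells changed]:
WRRRWWW
WWWWWWW
WWRWWWW
WWWWWWW
WWWWWWW
WWWWWWR
After op 3 paint(4,5,G):
WRRRWWW
WWWWWWW
WWRWWWW
WWWWWWW
WWWWWGW
WWWWWWR
After op 4 paint(1,0,W):
WRRRWWW
WWWWWWW
WWRWWWW
WWWWWWW
WWWWWGW
WWWWWWR
After op 5 fill(1,0,K) [36 cells changed]:
KRRRKKK
KKKKKKK
KKRKKKK
KKKKKKK
KKKKKGK
KKKKKKR
After op 6 fill(3,0,G) [36 cells changed]:
GRRRGGG
GGGGGGG
GGRGGGG
GGGGGGG
GGGGGGG
GGGGGGR

Answer: 36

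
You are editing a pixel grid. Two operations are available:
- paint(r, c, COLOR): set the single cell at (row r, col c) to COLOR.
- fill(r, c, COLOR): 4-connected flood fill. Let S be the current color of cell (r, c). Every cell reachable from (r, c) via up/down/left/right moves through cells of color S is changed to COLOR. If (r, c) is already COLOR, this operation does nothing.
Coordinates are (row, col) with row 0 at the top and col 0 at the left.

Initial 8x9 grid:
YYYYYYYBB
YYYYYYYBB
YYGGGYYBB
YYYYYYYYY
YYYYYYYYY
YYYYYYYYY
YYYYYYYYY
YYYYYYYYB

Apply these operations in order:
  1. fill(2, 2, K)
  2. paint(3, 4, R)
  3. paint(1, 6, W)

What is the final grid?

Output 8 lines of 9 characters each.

Answer: YYYYYYYBB
YYYYYYWBB
YYKKKYYBB
YYYYRYYYY
YYYYYYYYY
YYYYYYYYY
YYYYYYYYY
YYYYYYYYB

Derivation:
After op 1 fill(2,2,K) [3 cells changed]:
YYYYYYYBB
YYYYYYYBB
YYKKKYYBB
YYYYYYYYY
YYYYYYYYY
YYYYYYYYY
YYYYYYYYY
YYYYYYYYB
After op 2 paint(3,4,R):
YYYYYYYBB
YYYYYYYBB
YYKKKYYBB
YYYYRYYYY
YYYYYYYYY
YYYYYYYYY
YYYYYYYYY
YYYYYYYYB
After op 3 paint(1,6,W):
YYYYYYYBB
YYYYYYWBB
YYKKKYYBB
YYYYRYYYY
YYYYYYYYY
YYYYYYYYY
YYYYYYYYY
YYYYYYYYB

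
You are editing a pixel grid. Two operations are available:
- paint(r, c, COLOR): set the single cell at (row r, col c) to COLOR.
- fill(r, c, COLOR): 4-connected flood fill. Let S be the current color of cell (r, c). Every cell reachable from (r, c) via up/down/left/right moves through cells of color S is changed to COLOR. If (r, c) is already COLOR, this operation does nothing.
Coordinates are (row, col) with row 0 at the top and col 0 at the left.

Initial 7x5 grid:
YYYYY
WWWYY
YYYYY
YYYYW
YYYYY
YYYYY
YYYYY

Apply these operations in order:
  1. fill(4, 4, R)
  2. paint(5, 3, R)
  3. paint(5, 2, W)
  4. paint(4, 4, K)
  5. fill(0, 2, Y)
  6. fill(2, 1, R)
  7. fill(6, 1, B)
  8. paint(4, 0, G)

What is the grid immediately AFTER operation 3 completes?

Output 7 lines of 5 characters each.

Answer: RRRRR
WWWRR
RRRRR
RRRRW
RRRRR
RRWRR
RRRRR

Derivation:
After op 1 fill(4,4,R) [31 cells changed]:
RRRRR
WWWRR
RRRRR
RRRRW
RRRRR
RRRRR
RRRRR
After op 2 paint(5,3,R):
RRRRR
WWWRR
RRRRR
RRRRW
RRRRR
RRRRR
RRRRR
After op 3 paint(5,2,W):
RRRRR
WWWRR
RRRRR
RRRRW
RRRRR
RRWRR
RRRRR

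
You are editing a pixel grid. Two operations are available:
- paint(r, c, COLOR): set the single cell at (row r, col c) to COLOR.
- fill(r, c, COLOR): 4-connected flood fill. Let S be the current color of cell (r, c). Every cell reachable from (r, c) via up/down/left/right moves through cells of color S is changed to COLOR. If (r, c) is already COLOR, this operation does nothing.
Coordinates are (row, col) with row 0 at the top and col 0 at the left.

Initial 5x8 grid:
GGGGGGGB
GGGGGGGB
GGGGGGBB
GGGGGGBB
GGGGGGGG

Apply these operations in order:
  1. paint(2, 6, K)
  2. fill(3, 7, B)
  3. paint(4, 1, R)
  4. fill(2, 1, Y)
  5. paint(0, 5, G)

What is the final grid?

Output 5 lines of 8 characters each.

Answer: YYYYYGYB
YYYYYYYB
YYYYYYKB
YYYYYYBB
YRYYYYYY

Derivation:
After op 1 paint(2,6,K):
GGGGGGGB
GGGGGGGB
GGGGGGKB
GGGGGGBB
GGGGGGGG
After op 2 fill(3,7,B) [0 cells changed]:
GGGGGGGB
GGGGGGGB
GGGGGGKB
GGGGGGBB
GGGGGGGG
After op 3 paint(4,1,R):
GGGGGGGB
GGGGGGGB
GGGGGGKB
GGGGGGBB
GRGGGGGG
After op 4 fill(2,1,Y) [33 cells changed]:
YYYYYYYB
YYYYYYYB
YYYYYYKB
YYYYYYBB
YRYYYYYY
After op 5 paint(0,5,G):
YYYYYGYB
YYYYYYYB
YYYYYYKB
YYYYYYBB
YRYYYYYY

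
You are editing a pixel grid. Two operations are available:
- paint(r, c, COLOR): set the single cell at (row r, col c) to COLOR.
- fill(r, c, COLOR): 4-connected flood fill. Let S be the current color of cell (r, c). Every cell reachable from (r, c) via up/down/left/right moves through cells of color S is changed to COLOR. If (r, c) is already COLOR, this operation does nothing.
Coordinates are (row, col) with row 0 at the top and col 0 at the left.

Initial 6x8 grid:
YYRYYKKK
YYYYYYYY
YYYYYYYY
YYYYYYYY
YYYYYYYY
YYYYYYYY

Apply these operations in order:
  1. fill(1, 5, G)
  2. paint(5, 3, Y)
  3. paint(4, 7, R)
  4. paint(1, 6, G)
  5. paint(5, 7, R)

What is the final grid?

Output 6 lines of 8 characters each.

After op 1 fill(1,5,G) [44 cells changed]:
GGRGGKKK
GGGGGGGG
GGGGGGGG
GGGGGGGG
GGGGGGGG
GGGGGGGG
After op 2 paint(5,3,Y):
GGRGGKKK
GGGGGGGG
GGGGGGGG
GGGGGGGG
GGGGGGGG
GGGYGGGG
After op 3 paint(4,7,R):
GGRGGKKK
GGGGGGGG
GGGGGGGG
GGGGGGGG
GGGGGGGR
GGGYGGGG
After op 4 paint(1,6,G):
GGRGGKKK
GGGGGGGG
GGGGGGGG
GGGGGGGG
GGGGGGGR
GGGYGGGG
After op 5 paint(5,7,R):
GGRGGKKK
GGGGGGGG
GGGGGGGG
GGGGGGGG
GGGGGGGR
GGGYGGGR

Answer: GGRGGKKK
GGGGGGGG
GGGGGGGG
GGGGGGGG
GGGGGGGR
GGGYGGGR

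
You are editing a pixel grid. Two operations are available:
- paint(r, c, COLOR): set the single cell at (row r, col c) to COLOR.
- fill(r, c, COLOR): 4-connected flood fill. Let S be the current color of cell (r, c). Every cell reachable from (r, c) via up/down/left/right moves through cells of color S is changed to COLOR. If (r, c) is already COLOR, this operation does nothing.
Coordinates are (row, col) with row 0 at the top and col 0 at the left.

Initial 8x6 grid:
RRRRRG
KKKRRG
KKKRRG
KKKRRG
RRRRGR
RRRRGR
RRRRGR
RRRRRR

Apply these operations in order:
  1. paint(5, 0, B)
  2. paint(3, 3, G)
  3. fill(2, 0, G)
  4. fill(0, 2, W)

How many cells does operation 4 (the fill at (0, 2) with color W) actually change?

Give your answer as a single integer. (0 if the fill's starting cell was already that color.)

Answer: 10

Derivation:
After op 1 paint(5,0,B):
RRRRRG
KKKRRG
KKKRRG
KKKRRG
RRRRGR
BRRRGR
RRRRGR
RRRRRR
After op 2 paint(3,3,G):
RRRRRG
KKKRRG
KKKRRG
KKKGRG
RRRRGR
BRRRGR
RRRRGR
RRRRRR
After op 3 fill(2,0,G) [9 cells changed]:
RRRRRG
GGGRRG
GGGRRG
GGGGRG
RRRRGR
BRRRGR
RRRRGR
RRRRRR
After op 4 fill(0,2,W) [10 cells changed]:
WWWWWG
GGGWWG
GGGWWG
GGGGWG
RRRRGR
BRRRGR
RRRRGR
RRRRRR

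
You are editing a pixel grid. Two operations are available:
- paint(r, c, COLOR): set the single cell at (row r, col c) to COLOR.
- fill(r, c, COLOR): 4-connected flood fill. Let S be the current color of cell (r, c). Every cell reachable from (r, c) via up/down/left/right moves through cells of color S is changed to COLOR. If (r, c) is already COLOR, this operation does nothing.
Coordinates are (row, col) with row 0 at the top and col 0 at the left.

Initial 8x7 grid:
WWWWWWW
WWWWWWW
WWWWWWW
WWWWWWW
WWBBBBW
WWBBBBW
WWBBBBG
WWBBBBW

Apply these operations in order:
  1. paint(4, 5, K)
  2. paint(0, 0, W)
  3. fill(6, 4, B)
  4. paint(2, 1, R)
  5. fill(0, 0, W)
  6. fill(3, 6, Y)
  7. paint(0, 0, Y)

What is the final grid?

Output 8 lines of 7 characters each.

Answer: YYYYYYY
YYYYYYY
YRYYYYY
YYYYYYY
YYBBBKY
YYBBBBY
YYBBBBG
YYBBBBW

Derivation:
After op 1 paint(4,5,K):
WWWWWWW
WWWWWWW
WWWWWWW
WWWWWWW
WWBBBKW
WWBBBBW
WWBBBBG
WWBBBBW
After op 2 paint(0,0,W):
WWWWWWW
WWWWWWW
WWWWWWW
WWWWWWW
WWBBBKW
WWBBBBW
WWBBBBG
WWBBBBW
After op 3 fill(6,4,B) [0 cells changed]:
WWWWWWW
WWWWWWW
WWWWWWW
WWWWWWW
WWBBBKW
WWBBBBW
WWBBBBG
WWBBBBW
After op 4 paint(2,1,R):
WWWWWWW
WWWWWWW
WRWWWWW
WWWWWWW
WWBBBKW
WWBBBBW
WWBBBBG
WWBBBBW
After op 5 fill(0,0,W) [0 cells changed]:
WWWWWWW
WWWWWWW
WRWWWWW
WWWWWWW
WWBBBKW
WWBBBBW
WWBBBBG
WWBBBBW
After op 6 fill(3,6,Y) [37 cells changed]:
YYYYYYY
YYYYYYY
YRYYYYY
YYYYYYY
YYBBBKY
YYBBBBY
YYBBBBG
YYBBBBW
After op 7 paint(0,0,Y):
YYYYYYY
YYYYYYY
YRYYYYY
YYYYYYY
YYBBBKY
YYBBBBY
YYBBBBG
YYBBBBW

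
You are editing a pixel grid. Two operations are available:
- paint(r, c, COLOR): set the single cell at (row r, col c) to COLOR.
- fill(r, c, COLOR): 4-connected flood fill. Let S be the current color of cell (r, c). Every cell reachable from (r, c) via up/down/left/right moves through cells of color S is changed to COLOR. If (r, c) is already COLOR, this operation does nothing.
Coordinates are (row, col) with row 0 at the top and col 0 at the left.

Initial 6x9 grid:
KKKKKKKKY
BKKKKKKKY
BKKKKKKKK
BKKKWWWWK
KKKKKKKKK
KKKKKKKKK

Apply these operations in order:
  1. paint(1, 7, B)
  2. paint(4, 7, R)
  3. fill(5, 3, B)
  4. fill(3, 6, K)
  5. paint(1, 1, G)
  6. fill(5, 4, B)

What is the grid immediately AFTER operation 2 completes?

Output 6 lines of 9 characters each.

After op 1 paint(1,7,B):
KKKKKKKKY
BKKKKKKBY
BKKKKKKKK
BKKKWWWWK
KKKKKKKKK
KKKKKKKKK
After op 2 paint(4,7,R):
KKKKKKKKY
BKKKKKKBY
BKKKKKKKK
BKKKWWWWK
KKKKKKKRK
KKKKKKKKK

Answer: KKKKKKKKY
BKKKKKKBY
BKKKKKKKK
BKKKWWWWK
KKKKKKKRK
KKKKKKKKK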